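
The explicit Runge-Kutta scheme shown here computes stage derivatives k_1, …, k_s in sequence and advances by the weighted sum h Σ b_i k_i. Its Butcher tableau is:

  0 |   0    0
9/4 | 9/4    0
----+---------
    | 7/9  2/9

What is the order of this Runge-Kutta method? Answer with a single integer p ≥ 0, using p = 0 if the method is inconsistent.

2

b = (7/9, 2/9)
c = (0, 9/4)
Σ b_i: 7/9·1 + 2/9·1 = 1 ✓
b·c: 2/9·9/4 = 1/2 ✓; 2 stages ⇒ order 2.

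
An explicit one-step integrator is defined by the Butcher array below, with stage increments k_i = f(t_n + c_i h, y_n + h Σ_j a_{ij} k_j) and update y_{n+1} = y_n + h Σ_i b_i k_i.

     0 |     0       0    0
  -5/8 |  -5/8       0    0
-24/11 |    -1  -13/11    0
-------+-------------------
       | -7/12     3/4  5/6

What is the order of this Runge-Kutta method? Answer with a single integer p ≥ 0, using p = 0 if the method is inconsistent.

1

b = (-7/12, 3/4, 5/6)
c = (0, -5/8, -24/11)
Ac = (0, 0, 65/88)
Σ b_i: (-7/12)·1 + 3/4·1 + 5/6·1 = 1 ✓
b·c: 3/4·(-5/8) + 5/6·(-24/11) = -805/352 ≠ 1/2 ⇒ order 1.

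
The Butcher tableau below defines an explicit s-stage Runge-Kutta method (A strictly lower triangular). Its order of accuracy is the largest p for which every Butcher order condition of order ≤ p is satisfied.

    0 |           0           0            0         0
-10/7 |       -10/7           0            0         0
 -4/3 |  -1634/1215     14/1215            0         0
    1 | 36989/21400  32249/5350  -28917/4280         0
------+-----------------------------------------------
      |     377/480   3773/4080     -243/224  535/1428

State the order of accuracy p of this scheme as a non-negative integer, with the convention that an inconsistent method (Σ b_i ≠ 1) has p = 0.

b = (377/480, 3773/4080, -243/224, 535/1428)
c = (0, -10/7, -4/3, 1)
Ac = (0, 0, -4/243, 85/214)
Σ b_i: 377/480·1 + 3773/4080·1 + (-243/224)·1 + 535/1428·1 = 1 ✓
b·c: 3773/4080·(-10/7) + (-243/224)·(-4/3) + 535/1428·1 = 1/2 ✓
b·c²: 3773/4080·100/49 + (-243/224)·16/9 + 535/1428·1 = 1/3 ✓
b·Ac: (-243/224)·(-4/243) + 535/1428·85/214 = 1/6 ✓
b·c³: 3773/4080·(-1000/343) + (-243/224)·(-64/27) + 535/1428·1 = 1/4 ✓
b·(c∘Ac): (-243/224)·16/729 + 535/1428·85/214 = 1/8 ✓
b·Ac²: (-243/224)·40/1701 + 535/1428·1088/3745 = 1/12 ✓
b·A²c: 535/1428·119/1070 = 1/24 ✓; 4 stages ⇒ order 4.

4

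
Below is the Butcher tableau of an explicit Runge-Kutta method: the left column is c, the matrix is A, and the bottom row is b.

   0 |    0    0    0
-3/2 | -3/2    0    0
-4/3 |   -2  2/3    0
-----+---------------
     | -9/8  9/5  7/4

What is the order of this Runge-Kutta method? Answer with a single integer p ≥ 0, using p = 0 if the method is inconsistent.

b = (-9/8, 9/5, 7/4)
c = (0, -3/2, -4/3)
Ac = (0, 0, -1)
Σ b_i: (-9/8)·1 + 9/5·1 + 7/4·1 = 97/40 ≠ 1 ⇒ order 0.

0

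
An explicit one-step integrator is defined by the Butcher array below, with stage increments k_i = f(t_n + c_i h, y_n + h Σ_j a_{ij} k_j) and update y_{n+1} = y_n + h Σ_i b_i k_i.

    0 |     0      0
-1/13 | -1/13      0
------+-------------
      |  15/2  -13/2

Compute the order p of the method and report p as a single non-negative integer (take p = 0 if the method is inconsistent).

b = (15/2, -13/2)
c = (0, -1/13)
Σ b_i: 15/2·1 + (-13/2)·1 = 1 ✓
b·c: (-13/2)·(-1/13) = 1/2 ✓; 2 stages ⇒ order 2.

2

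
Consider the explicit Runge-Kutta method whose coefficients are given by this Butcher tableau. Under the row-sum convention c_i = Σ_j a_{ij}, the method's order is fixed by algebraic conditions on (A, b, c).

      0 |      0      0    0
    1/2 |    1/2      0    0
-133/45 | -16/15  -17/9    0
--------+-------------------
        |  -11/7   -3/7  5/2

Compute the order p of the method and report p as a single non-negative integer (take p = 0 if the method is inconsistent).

0

b = (-11/7, -3/7, 5/2)
c = (0, 1/2, -133/45)
Ac = (0, 0, -17/18)
Σ b_i: (-11/7)·1 + (-3/7)·1 + 5/2·1 = 1/2 ≠ 1 ⇒ order 0.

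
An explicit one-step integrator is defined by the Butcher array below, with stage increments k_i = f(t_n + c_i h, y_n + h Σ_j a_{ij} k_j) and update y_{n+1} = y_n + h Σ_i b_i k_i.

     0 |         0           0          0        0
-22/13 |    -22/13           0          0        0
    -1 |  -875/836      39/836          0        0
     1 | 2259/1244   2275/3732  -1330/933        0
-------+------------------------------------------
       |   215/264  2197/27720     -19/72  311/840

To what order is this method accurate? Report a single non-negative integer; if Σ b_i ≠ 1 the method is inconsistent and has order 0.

4

b = (215/264, 2197/27720, -19/72, 311/840)
c = (0, -22/13, -1, 1)
Ac = (0, 0, -3/38, 245/622)
Σ b_i: 215/264·1 + 2197/27720·1 + (-19/72)·1 + 311/840·1 = 1 ✓
b·c: 2197/27720·(-22/13) + (-19/72)·(-1) + 311/840·1 = 1/2 ✓
b·c²: 2197/27720·484/169 + (-19/72)·1 + 311/840·1 = 1/3 ✓
b·Ac: (-19/72)·(-3/38) + 311/840·245/622 = 1/6 ✓
b·c³: 2197/27720·(-10648/2197) + (-19/72)·(-1) + 311/840·1 = 1/4 ✓
b·(c∘Ac): (-19/72)·3/38 + 311/840·245/622 = 1/8 ✓
b·Ac²: (-19/72)·33/247 + 311/840·1295/4043 = 1/12 ✓
b·A²c: 311/840·35/311 = 1/24 ✓; 4 stages ⇒ order 4.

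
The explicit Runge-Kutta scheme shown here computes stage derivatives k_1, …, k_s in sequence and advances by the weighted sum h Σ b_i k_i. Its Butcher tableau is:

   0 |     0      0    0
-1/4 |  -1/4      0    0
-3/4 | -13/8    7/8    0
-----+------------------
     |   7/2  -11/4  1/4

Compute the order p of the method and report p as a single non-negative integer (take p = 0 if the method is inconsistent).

b = (7/2, -11/4, 1/4)
c = (0, -1/4, -3/4)
Ac = (0, 0, -7/32)
Σ b_i: 7/2·1 + (-11/4)·1 + 1/4·1 = 1 ✓
b·c: (-11/4)·(-1/4) + 1/4·(-3/4) = 1/2 ✓
b·c²: (-11/4)·1/16 + 1/4·9/16 = -1/32 ≠ 1/3 ⇒ order 2.
b·Ac: 1/4·(-7/32) = -7/128 ≠ 1/6

2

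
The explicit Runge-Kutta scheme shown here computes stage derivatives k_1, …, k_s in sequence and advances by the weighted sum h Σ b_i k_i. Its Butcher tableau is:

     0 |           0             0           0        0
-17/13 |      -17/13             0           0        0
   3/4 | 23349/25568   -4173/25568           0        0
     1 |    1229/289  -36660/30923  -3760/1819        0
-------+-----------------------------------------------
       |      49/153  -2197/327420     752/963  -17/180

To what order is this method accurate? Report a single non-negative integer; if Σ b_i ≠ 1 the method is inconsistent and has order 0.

4

b = (49/153, -2197/327420, 752/963, -17/180)
c = (0, -17/13, 3/4, 1)
Ac = (0, 0, 321/1504, 0)
Σ b_i: 49/153·1 + (-2197/327420)·1 + 752/963·1 + (-17/180)·1 = 1 ✓
b·c: (-2197/327420)·(-17/13) + 752/963·3/4 + (-17/180)·1 = 1/2 ✓
b·c²: (-2197/327420)·289/169 + 752/963·9/16 + (-17/180)·1 = 1/3 ✓
b·Ac: 752/963·321/1504 = 1/6 ✓
b·c³: (-2197/327420)·(-4913/2197) + 752/963·27/64 + (-17/180)·1 = 1/4 ✓
b·(c∘Ac): 752/963·963/6016 = 1/8 ✓
b·Ac²: 752/963·(-5457/19552) + (-17/180)·(-705/221) = 1/12 ✓
b·A²c: (-17/180)·(-15/34) = 1/24 ✓; 4 stages ⇒ order 4.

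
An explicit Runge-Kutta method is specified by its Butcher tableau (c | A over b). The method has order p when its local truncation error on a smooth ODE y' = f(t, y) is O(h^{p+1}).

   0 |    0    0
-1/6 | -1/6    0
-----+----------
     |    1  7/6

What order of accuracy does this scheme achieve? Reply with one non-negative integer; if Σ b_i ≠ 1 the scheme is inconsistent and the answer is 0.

0

b = (1, 7/6)
c = (0, -1/6)
Σ b_i: 1·1 + 7/6·1 = 13/6 ≠ 1 ⇒ order 0.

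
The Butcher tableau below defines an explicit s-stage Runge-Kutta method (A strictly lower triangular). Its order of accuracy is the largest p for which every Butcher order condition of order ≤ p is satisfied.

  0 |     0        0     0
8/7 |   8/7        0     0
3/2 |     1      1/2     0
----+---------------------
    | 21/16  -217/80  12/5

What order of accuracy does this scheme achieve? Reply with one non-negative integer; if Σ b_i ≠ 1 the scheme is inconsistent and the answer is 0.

2

b = (21/16, -217/80, 12/5)
c = (0, 8/7, 3/2)
Ac = (0, 0, 4/7)
Σ b_i: 21/16·1 + (-217/80)·1 + 12/5·1 = 1 ✓
b·c: (-217/80)·8/7 + 12/5·3/2 = 1/2 ✓
b·c²: (-217/80)·64/49 + 12/5·9/4 = 13/7 ≠ 1/3 ⇒ order 2.
b·Ac: 12/5·4/7 = 48/35 ≠ 1/6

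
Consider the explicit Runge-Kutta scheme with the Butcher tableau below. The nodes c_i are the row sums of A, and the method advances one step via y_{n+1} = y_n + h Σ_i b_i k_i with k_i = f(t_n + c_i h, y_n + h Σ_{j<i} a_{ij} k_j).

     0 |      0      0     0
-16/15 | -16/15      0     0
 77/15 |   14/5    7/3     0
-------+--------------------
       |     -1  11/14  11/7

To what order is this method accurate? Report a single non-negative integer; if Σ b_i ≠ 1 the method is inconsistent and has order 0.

0

b = (-1, 11/14, 11/7)
c = (0, -16/15, 77/15)
Ac = (0, 0, -112/45)
Σ b_i: (-1)·1 + 11/14·1 + 11/7·1 = 19/14 ≠ 1 ⇒ order 0.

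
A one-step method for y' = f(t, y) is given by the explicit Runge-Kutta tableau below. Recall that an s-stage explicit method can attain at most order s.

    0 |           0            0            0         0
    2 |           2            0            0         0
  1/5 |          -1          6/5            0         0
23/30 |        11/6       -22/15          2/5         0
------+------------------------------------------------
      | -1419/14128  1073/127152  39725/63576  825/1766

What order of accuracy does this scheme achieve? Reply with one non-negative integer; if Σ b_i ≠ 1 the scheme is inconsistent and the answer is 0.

b = (-1419/14128, 1073/127152, 39725/63576, 825/1766)
c = (0, 2, 1/5, 23/30)
Ac = (0, 0, 12/5, -214/75)
Σ b_i: (-1419/14128)·1 + 1073/127152·1 + 39725/63576·1 + 825/1766·1 = 1 ✓
b·c: 1073/127152·2 + 39725/63576·1/5 + 825/1766·23/30 = 1/2 ✓
b·c²: 1073/127152·4 + 39725/63576·1/25 + 825/1766·529/900 = 1/3 ✓
b·Ac: 39725/63576·12/5 + 825/1766·(-214/75) = 1/6 ✓
b·c³: 1073/127152·8 + 39725/63576·1/125 + 825/1766·12167/27000 = 35987/127152 ≠ 1/4 ⇒ order 3.
b·(c∘Ac): 39725/63576·12/25 + 825/1766·(-2461/1125) = -9563/13245 ≠ 1/8
b·Ac²: 39725/63576·24/5 + 825/1766·(-2194/375) = 3524/13245 ≠ 1/12
b·A²c: 825/1766·24/25 = 396/883 ≠ 1/24

3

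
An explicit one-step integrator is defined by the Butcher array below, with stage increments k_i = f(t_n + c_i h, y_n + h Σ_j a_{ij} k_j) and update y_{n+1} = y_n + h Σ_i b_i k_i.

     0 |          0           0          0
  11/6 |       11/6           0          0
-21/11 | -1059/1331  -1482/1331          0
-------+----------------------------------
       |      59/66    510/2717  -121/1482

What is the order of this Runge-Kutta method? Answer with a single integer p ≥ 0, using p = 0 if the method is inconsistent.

3

b = (59/66, 510/2717, -121/1482)
c = (0, 11/6, -21/11)
Ac = (0, 0, -247/121)
Σ b_i: 59/66·1 + 510/2717·1 + (-121/1482)·1 = 1 ✓
b·c: 510/2717·11/6 + (-121/1482)·(-21/11) = 1/2 ✓
b·c²: 510/2717·121/36 + (-121/1482)·441/121 = 1/3 ✓
b·Ac: (-121/1482)·(-247/121) = 1/6 ✓; 3 stages ⇒ order 3.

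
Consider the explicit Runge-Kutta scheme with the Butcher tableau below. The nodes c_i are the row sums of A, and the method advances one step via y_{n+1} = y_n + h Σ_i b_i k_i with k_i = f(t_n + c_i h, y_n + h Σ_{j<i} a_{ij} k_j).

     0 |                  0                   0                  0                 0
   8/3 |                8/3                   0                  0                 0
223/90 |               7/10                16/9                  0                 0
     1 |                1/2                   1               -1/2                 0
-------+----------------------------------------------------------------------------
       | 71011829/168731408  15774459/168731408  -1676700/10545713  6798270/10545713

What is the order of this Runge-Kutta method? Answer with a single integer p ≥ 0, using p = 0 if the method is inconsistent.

3

b = (71011829/168731408, 15774459/168731408, -1676700/10545713, 6798270/10545713)
c = (0, 8/3, 223/90, 1)
Ac = (0, 0, 128/27, 257/180)
Σ b_i: 71011829/168731408·1 + 15774459/168731408·1 + (-1676700/10545713)·1 + 6798270/10545713·1 = 1 ✓
b·c: 15774459/168731408·8/3 + (-1676700/10545713)·223/90 + 6798270/10545713·1 = 1/2 ✓
b·c²: 15774459/168731408·64/9 + (-1676700/10545713)·49729/8100 + 6798270/10545713·1 = 1/3 ✓
b·Ac: (-1676700/10545713)·128/27 + 6798270/10545713·257/180 = 1/6 ✓
b·c³: 15774459/168731408·512/27 + (-1676700/10545713)·11089567/729000 + 6798270/10545713·1 = -1087109/949114170 ≠ 1/4 ⇒ order 3.
b·(c∘Ac): (-1676700/10545713)·14272/1215 + 6798270/10545713·257/180 = -59933647/63274278 ≠ 1/8
b·Ac²: (-1676700/10545713)·1024/81 + 6798270/10545713·65471/16200 = 3390045839/5694685020 ≠ 1/12
b·A²c: 6798270/10545713·(-64/27) = -145029760/94911417 ≠ 1/24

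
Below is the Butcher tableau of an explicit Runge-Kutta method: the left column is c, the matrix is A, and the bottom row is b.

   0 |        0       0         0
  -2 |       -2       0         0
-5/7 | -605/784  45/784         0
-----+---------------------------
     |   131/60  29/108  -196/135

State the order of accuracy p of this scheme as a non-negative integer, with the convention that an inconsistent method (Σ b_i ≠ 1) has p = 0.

3

b = (131/60, 29/108, -196/135)
c = (0, -2, -5/7)
Ac = (0, 0, -45/392)
Σ b_i: 131/60·1 + 29/108·1 + (-196/135)·1 = 1 ✓
b·c: 29/108·(-2) + (-196/135)·(-5/7) = 1/2 ✓
b·c²: 29/108·4 + (-196/135)·25/49 = 1/3 ✓
b·Ac: (-196/135)·(-45/392) = 1/6 ✓; 3 stages ⇒ order 3.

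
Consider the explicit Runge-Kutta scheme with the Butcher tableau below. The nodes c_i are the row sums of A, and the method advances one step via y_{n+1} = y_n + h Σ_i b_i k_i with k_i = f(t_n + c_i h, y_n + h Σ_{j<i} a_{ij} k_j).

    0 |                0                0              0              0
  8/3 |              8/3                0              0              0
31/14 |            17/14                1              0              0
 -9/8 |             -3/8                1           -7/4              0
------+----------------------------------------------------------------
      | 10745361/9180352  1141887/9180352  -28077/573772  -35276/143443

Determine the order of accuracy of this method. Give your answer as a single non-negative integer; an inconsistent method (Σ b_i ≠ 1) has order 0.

b = (10745361/9180352, 1141887/9180352, -28077/573772, -35276/143443)
c = (0, 8/3, 31/14, -9/8)
Ac = (0, 0, 8/3, -29/24)
Σ b_i: 10745361/9180352·1 + 1141887/9180352·1 + (-28077/573772)·1 + (-35276/143443)·1 = 1 ✓
b·c: 1141887/9180352·8/3 + (-28077/573772)·31/14 + (-35276/143443)·(-9/8) = 1/2 ✓
b·c²: 1141887/9180352·64/9 + (-28077/573772)·961/196 + (-35276/143443)·81/64 = 1/3 ✓
b·Ac: (-28077/573772)·8/3 + (-35276/143443)·(-29/24) = 1/6 ✓
b·c³: 1141887/9180352·512/27 + (-28077/573772)·29791/2744 + (-35276/143443)·(-729/512) = 2518850137/1156724352 ≠ 1/4 ⇒ order 3.
b·(c∘Ac): (-28077/573772)·124/21 + (-35276/143443)·87/64 = -1430405/2295088 ≠ 1/8
b·Ac²: (-28077/573772)·64/9 + (-35276/143443)·(-1481/1008) = 482443/36147636 ≠ 1/12
b·A²c: (-35276/143443)·(-14/3) = 493864/430329 ≠ 1/24

3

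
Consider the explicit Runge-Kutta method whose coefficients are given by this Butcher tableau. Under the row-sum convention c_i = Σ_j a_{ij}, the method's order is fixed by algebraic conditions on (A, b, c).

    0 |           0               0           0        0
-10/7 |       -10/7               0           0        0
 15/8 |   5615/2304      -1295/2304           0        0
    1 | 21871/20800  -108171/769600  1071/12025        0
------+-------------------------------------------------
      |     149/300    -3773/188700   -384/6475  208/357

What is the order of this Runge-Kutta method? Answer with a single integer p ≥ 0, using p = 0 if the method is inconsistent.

b = (149/300, -3773/188700, -384/6475, 208/357)
c = (0, -10/7, 15/8, 1)
Ac = (0, 0, 925/1152, 153/416)
Σ b_i: 149/300·1 + (-3773/188700)·1 + (-384/6475)·1 + 208/357·1 = 1 ✓
b·c: (-3773/188700)·(-10/7) + (-384/6475)·15/8 + 208/357·1 = 1/2 ✓
b·c²: (-3773/188700)·100/49 + (-384/6475)·225/64 + 208/357·1 = 1/3 ✓
b·Ac: (-384/6475)·925/1152 + 208/357·153/416 = 1/6 ✓
b·c³: (-3773/188700)·(-1000/343) + (-384/6475)·3375/512 + 208/357·1 = 1/4 ✓
b·(c∘Ac): (-384/6475)·4625/3072 + 208/357·153/416 = 1/8 ✓
b·Ac²: (-384/6475)·(-4625/4032) + 208/357·153/5824 = 1/12 ✓
b·A²c: 208/357·119/1664 = 1/24 ✓; 4 stages ⇒ order 4.

4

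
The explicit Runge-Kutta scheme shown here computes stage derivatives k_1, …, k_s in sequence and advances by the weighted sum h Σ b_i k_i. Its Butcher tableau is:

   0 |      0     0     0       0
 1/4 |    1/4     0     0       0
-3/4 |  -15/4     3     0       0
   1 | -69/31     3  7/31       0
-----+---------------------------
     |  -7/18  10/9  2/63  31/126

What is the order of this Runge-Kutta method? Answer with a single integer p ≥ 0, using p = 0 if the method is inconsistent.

b = (-7/18, 10/9, 2/63, 31/126)
c = (0, 1/4, -3/4, 1)
Ac = (0, 0, 3/4, 18/31)
Σ b_i: (-7/18)·1 + 10/9·1 + 2/63·1 + 31/126·1 = 1 ✓
b·c: 10/9·1/4 + 2/63·(-3/4) + 31/126·1 = 1/2 ✓
b·c²: 10/9·1/16 + 2/63·9/16 + 31/126·1 = 1/3 ✓
b·Ac: 2/63·3/4 + 31/126·18/31 = 1/6 ✓
b·c³: 10/9·1/64 + 2/63·(-27/64) + 31/126·1 = 1/4 ✓
b·(c∘Ac): 2/63·(-9/16) + 31/126·18/31 = 1/8 ✓
b·Ac²: 2/63·3/16 + 31/126·39/124 = 1/12 ✓
b·A²c: 31/126·21/124 = 1/24 ✓; 4 stages ⇒ order 4.

4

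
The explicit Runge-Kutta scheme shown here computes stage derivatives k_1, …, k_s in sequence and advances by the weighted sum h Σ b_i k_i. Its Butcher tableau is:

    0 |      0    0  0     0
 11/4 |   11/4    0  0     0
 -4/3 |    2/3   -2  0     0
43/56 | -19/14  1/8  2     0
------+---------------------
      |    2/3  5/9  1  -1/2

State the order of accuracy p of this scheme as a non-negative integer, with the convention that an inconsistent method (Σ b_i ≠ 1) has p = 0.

0

b = (2/3, 5/9, 1, -1/2)
c = (0, 11/4, -4/3, 43/56)
Ac = (0, 0, -11/2, -223/96)
Σ b_i: 2/3·1 + 5/9·1 + 1·1 + (-1/2)·1 = 31/18 ≠ 1 ⇒ order 0.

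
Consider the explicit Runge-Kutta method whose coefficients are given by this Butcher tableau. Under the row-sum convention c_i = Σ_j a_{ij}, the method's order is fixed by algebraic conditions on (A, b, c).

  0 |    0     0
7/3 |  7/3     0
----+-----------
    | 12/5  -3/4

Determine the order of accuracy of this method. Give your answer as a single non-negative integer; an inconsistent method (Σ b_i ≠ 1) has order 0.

b = (12/5, -3/4)
c = (0, 7/3)
Σ b_i: 12/5·1 + (-3/4)·1 = 33/20 ≠ 1 ⇒ order 0.

0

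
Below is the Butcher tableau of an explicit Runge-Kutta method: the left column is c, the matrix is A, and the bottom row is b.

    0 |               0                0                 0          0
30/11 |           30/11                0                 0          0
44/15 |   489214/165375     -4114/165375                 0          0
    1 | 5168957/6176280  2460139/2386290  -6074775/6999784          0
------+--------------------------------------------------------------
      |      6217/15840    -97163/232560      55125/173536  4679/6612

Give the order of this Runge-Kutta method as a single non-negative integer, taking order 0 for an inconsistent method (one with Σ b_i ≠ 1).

b = (6217/15840, -97163/232560, 55125/173536, 4679/6612)
c = (0, 30/11, 44/15, 1)
Ac = (0, 0, -748/11025, 2489/9358)
Σ b_i: 6217/15840·1 + (-97163/232560)·1 + 55125/173536·1 + 4679/6612·1 = 1 ✓
b·c: (-97163/232560)·30/11 + 55125/173536·44/15 + 4679/6612·1 = 1/2 ✓
b·c²: (-97163/232560)·900/121 + 55125/173536·1936/225 + 4679/6612·1 = 1/3 ✓
b·Ac: 55125/173536·(-748/11025) + 4679/6612·2489/9358 = 1/6 ✓
b·c³: (-97163/232560)·27000/1331 + 55125/173536·85184/3375 + 4679/6612·1 = 1/4 ✓
b·(c∘Ac): 55125/173536·(-32912/165375) + 4679/6612·2489/9358 = 1/8 ✓
b·Ac²: 55125/173536·(-136/735) + 4679/6612·10336/51469 = 1/12 ✓
b·A²c: 4679/6612·551/9358 = 1/24 ✓; 4 stages ⇒ order 4.

4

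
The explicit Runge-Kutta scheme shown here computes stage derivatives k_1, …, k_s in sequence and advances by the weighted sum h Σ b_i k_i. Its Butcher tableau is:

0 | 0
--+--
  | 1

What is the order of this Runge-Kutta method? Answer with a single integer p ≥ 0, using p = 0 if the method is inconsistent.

1

b = (1)
c = (0)
Σ b_i: 1·1 = 1 ✓; 1 stage ⇒ order 1.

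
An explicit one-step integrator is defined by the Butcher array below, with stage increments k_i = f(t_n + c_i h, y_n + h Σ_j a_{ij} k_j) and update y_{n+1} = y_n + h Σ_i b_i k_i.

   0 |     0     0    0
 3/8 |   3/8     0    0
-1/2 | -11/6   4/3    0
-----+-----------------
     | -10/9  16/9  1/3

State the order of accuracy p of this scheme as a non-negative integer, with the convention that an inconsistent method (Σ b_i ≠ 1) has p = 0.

3

b = (-10/9, 16/9, 1/3)
c = (0, 3/8, -1/2)
Ac = (0, 0, 1/2)
Σ b_i: (-10/9)·1 + 16/9·1 + 1/3·1 = 1 ✓
b·c: 16/9·3/8 + 1/3·(-1/2) = 1/2 ✓
b·c²: 16/9·9/64 + 1/3·1/4 = 1/3 ✓
b·Ac: 1/3·1/2 = 1/6 ✓; 3 stages ⇒ order 3.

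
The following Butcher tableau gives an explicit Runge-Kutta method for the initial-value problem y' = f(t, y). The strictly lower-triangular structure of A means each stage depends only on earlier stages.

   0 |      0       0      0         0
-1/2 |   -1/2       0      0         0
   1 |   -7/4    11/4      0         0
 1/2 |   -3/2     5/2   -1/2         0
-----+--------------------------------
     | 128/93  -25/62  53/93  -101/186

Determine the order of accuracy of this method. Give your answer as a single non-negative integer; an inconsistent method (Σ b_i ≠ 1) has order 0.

3

b = (128/93, -25/62, 53/93, -101/186)
c = (0, -1/2, 1, 1/2)
Ac = (0, 0, -11/8, -7/4)
Σ b_i: 128/93·1 + (-25/62)·1 + 53/93·1 + (-101/186)·1 = 1 ✓
b·c: (-25/62)·(-1/2) + 53/93·1 + (-101/186)·1/2 = 1/2 ✓
b·c²: (-25/62)·1/4 + 53/93·1 + (-101/186)·1/4 = 1/3 ✓
b·Ac: 53/93·(-11/8) + (-101/186)·(-7/4) = 1/6 ✓
b·c³: (-25/62)·(-1/8) + 53/93·1 + (-101/186)·1/8 = 137/248 ≠ 1/4 ⇒ order 3.
b·(c∘Ac): 53/93·(-11/8) + (-101/186)·(-7/8) = -153/496 ≠ 1/8
b·Ac²: 53/93·11/16 + (-101/186)·1/8 = 241/744 ≠ 1/12
b·A²c: (-101/186)·11/16 = -1111/2976 ≠ 1/24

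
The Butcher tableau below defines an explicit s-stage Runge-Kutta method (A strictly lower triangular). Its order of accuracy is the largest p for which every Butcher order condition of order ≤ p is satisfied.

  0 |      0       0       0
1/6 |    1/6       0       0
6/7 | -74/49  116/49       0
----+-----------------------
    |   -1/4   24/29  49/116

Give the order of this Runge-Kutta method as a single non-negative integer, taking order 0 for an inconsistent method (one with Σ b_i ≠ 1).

b = (-1/4, 24/29, 49/116)
c = (0, 1/6, 6/7)
Ac = (0, 0, 58/147)
Σ b_i: (-1/4)·1 + 24/29·1 + 49/116·1 = 1 ✓
b·c: 24/29·1/6 + 49/116·6/7 = 1/2 ✓
b·c²: 24/29·1/36 + 49/116·36/49 = 1/3 ✓
b·Ac: 49/116·58/147 = 1/6 ✓; 3 stages ⇒ order 3.

3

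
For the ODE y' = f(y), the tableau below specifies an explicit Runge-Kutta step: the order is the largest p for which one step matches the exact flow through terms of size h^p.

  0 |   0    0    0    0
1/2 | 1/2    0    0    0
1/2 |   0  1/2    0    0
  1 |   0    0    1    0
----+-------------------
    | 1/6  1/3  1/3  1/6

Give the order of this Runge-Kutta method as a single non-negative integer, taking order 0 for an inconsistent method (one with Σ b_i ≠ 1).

b = (1/6, 1/3, 1/3, 1/6)
c = (0, 1/2, 1/2, 1)
Ac = (0, 0, 1/4, 1/2)
Σ b_i: 1/6·1 + 1/3·1 + 1/3·1 + 1/6·1 = 1 ✓
b·c: 1/3·1/2 + 1/3·1/2 + 1/6·1 = 1/2 ✓
b·c²: 1/3·1/4 + 1/3·1/4 + 1/6·1 = 1/3 ✓
b·Ac: 1/3·1/4 + 1/6·1/2 = 1/6 ✓
b·c³: 1/3·1/8 + 1/3·1/8 + 1/6·1 = 1/4 ✓
b·(c∘Ac): 1/3·1/8 + 1/6·1/2 = 1/8 ✓
b·Ac²: 1/3·1/8 + 1/6·1/4 = 1/12 ✓
b·A²c: 1/6·1/4 = 1/24 ✓; 4 stages ⇒ order 4.

4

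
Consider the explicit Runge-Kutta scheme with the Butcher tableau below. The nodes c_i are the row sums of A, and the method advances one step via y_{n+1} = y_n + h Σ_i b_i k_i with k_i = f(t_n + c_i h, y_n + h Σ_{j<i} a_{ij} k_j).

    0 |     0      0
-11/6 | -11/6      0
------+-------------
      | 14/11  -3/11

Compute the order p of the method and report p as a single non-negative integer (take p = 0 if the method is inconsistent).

2

b = (14/11, -3/11)
c = (0, -11/6)
Σ b_i: 14/11·1 + (-3/11)·1 = 1 ✓
b·c: (-3/11)·(-11/6) = 1/2 ✓; 2 stages ⇒ order 2.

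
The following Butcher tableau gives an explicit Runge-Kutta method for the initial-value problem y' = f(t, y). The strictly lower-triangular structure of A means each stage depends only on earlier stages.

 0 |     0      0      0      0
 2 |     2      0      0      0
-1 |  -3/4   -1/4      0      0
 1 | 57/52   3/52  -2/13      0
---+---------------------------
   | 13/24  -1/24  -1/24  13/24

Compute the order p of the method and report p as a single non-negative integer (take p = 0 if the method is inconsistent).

b = (13/24, -1/24, -1/24, 13/24)
c = (0, 2, -1, 1)
Ac = (0, 0, -1/2, 7/26)
Σ b_i: 13/24·1 + (-1/24)·1 + (-1/24)·1 + 13/24·1 = 1 ✓
b·c: (-1/24)·2 + (-1/24)·(-1) + 13/24·1 = 1/2 ✓
b·c²: (-1/24)·4 + (-1/24)·1 + 13/24·1 = 1/3 ✓
b·Ac: (-1/24)·(-1/2) + 13/24·7/26 = 1/6 ✓
b·c³: (-1/24)·8 + (-1/24)·(-1) + 13/24·1 = 1/4 ✓
b·(c∘Ac): (-1/24)·1/2 + 13/24·7/26 = 1/8 ✓
b·Ac²: (-1/24)·(-1) + 13/24·1/13 = 1/12 ✓
b·A²c: 13/24·1/13 = 1/24 ✓; 4 stages ⇒ order 4.

4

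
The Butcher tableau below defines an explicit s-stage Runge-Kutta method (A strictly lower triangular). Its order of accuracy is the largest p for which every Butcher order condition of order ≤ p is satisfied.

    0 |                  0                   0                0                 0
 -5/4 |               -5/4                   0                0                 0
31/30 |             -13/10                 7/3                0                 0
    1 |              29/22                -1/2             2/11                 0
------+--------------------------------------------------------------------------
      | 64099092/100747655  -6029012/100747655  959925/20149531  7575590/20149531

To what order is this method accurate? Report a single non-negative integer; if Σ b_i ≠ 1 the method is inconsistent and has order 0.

3

b = (64099092/100747655, -6029012/100747655, 959925/20149531, 7575590/20149531)
c = (0, -5/4, 31/30, 1)
Ac = (0, 0, -35/12, 1073/1320)
Σ b_i: 64099092/100747655·1 + (-6029012/100747655)·1 + 959925/20149531·1 + 7575590/20149531·1 = 1 ✓
b·c: (-6029012/100747655)·(-5/4) + 959925/20149531·31/30 + 7575590/20149531·1 = 1/2 ✓
b·c²: (-6029012/100747655)·25/16 + 959925/20149531·961/900 + 7575590/20149531·1 = 1/3 ✓
b·Ac: 959925/20149531·(-35/12) + 7575590/20149531·1073/1320 = 1/6 ✓
b·c³: (-6029012/100747655)·(-125/64) + 959925/20149531·29791/27000 + 7575590/20149531·1 = 7912674443/14507662320 ≠ 1/4 ⇒ order 3.
b·(c∘Ac): 959925/20149531·(-217/72) + 7575590/20149531·1073/1320 = 26119433/161196248 ≠ 1/8
b·Ac²: 959925/20149531·175/48 + 7575590/20149531·(-46499/79200) = -341268253/7253831160 ≠ 1/12
b·A²c: 7575590/20149531·(-35/66) = -12052075/60448593 ≠ 1/24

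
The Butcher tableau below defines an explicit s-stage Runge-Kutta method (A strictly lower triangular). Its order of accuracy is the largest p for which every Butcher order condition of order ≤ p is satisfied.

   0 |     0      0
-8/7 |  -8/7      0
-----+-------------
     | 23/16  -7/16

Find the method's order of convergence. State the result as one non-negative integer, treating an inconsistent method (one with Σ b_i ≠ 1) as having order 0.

2

b = (23/16, -7/16)
c = (0, -8/7)
Σ b_i: 23/16·1 + (-7/16)·1 = 1 ✓
b·c: (-7/16)·(-8/7) = 1/2 ✓; 2 stages ⇒ order 2.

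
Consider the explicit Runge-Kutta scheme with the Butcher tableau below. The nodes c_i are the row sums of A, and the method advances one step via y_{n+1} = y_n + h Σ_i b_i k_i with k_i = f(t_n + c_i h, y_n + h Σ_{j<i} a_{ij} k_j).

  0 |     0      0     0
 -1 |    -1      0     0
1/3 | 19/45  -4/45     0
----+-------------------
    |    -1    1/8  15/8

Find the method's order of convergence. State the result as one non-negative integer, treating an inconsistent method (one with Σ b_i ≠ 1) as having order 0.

b = (-1, 1/8, 15/8)
c = (0, -1, 1/3)
Ac = (0, 0, 4/45)
Σ b_i: (-1)·1 + 1/8·1 + 15/8·1 = 1 ✓
b·c: 1/8·(-1) + 15/8·1/3 = 1/2 ✓
b·c²: 1/8·1 + 15/8·1/9 = 1/3 ✓
b·Ac: 15/8·4/45 = 1/6 ✓; 3 stages ⇒ order 3.

3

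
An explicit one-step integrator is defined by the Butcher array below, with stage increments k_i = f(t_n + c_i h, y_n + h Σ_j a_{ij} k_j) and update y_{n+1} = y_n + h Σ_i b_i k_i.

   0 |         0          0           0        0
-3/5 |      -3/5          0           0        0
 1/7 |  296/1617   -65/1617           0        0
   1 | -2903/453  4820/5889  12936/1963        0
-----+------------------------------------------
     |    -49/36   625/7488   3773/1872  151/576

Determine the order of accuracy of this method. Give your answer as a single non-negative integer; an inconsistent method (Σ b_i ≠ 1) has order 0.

b = (-49/36, 625/7488, 3773/1872, 151/576)
c = (0, -3/5, 1/7, 1)
Ac = (0, 0, 13/539, 68/151)
Σ b_i: (-49/36)·1 + 625/7488·1 + 3773/1872·1 + 151/576·1 = 1 ✓
b·c: 625/7488·(-3/5) + 3773/1872·1/7 + 151/576·1 = 1/2 ✓
b·c²: 625/7488·9/25 + 3773/1872·1/49 + 151/576·1 = 1/3 ✓
b·Ac: 3773/1872·13/539 + 151/576·68/151 = 1/6 ✓
b·c³: 625/7488·(-27/125) + 3773/1872·1/343 + 151/576·1 = 1/4 ✓
b·(c∘Ac): 3773/1872·13/3773 + 151/576·68/151 = 1/8 ✓
b·Ac²: 3773/1872·(-39/2695) + 151/576·324/755 = 1/12 ✓
b·A²c: 151/576·24/151 = 1/24 ✓; 4 stages ⇒ order 4.

4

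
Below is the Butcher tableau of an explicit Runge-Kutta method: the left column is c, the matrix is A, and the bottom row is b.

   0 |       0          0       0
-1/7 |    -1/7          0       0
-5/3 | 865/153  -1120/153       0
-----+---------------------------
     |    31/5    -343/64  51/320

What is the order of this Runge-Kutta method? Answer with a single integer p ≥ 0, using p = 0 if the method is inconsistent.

b = (31/5, -343/64, 51/320)
c = (0, -1/7, -5/3)
Ac = (0, 0, 160/153)
Σ b_i: 31/5·1 + (-343/64)·1 + 51/320·1 = 1 ✓
b·c: (-343/64)·(-1/7) + 51/320·(-5/3) = 1/2 ✓
b·c²: (-343/64)·1/49 + 51/320·25/9 = 1/3 ✓
b·Ac: 51/320·160/153 = 1/6 ✓; 3 stages ⇒ order 3.

3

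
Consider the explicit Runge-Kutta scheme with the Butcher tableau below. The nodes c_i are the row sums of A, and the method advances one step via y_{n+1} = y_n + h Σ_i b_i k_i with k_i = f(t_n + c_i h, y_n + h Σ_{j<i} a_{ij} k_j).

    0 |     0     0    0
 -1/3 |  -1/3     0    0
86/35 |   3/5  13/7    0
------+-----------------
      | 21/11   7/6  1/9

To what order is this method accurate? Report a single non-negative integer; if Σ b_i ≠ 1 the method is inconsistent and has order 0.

0

b = (21/11, 7/6, 1/9)
c = (0, -1/3, 86/35)
Ac = (0, 0, -13/21)
Σ b_i: 21/11·1 + 7/6·1 + 1/9·1 = 631/198 ≠ 1 ⇒ order 0.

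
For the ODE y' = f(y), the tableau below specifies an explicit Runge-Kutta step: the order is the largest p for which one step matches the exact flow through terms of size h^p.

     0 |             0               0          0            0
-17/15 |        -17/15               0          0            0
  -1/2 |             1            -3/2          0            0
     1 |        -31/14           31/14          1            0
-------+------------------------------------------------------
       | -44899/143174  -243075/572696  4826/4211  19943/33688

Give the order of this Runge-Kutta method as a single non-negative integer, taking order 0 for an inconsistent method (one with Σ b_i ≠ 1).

3

b = (-44899/143174, -243075/572696, 4826/4211, 19943/33688)
c = (0, -17/15, -1/2, 1)
Ac = (0, 0, 17/10, -316/105)
Σ b_i: (-44899/143174)·1 + (-243075/572696)·1 + 4826/4211·1 + 19943/33688·1 = 1 ✓
b·c: (-243075/572696)·(-17/15) + 4826/4211·(-1/2) + 19943/33688·1 = 1/2 ✓
b·c²: (-243075/572696)·289/225 + 4826/4211·1/4 + 19943/33688·1 = 1/3 ✓
b·Ac: 4826/4211·17/10 + 19943/33688·(-316/105) = 1/6 ✓
b·c³: (-243075/572696)·(-4913/3375) + 4826/4211·(-1/8) + 19943/33688·1 = 808457/757980 ≠ 1/4 ⇒ order 3.
b·(c∘Ac): 4826/4211·(-17/20) + 19943/33688·(-316/105) = -174067/63165 ≠ 1/8
b·Ac²: 4826/4211·(-289/150) + 19943/33688·19493/6300 = -2282143/6063840 ≠ 1/12
b·A²c: 19943/33688·17/10 = 339031/336880 ≠ 1/24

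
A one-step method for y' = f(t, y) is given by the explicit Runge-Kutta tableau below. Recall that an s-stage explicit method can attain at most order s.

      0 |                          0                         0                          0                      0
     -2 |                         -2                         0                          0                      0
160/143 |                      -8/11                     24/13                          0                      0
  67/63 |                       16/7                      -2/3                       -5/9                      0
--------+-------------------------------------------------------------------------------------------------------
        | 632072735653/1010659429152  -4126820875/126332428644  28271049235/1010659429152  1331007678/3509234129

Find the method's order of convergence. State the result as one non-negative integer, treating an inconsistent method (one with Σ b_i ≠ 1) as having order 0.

3

b = (632072735653/1010659429152, -4126820875/126332428644, 28271049235/1010659429152, 1331007678/3509234129)
c = (0, -2, 160/143, 67/63)
Ac = (0, 0, -48/13, 916/1287)
Σ b_i: 632072735653/1010659429152·1 + (-4126820875/126332428644)·1 + 28271049235/1010659429152·1 + 1331007678/3509234129·1 = 1 ✓
b·c: (-4126820875/126332428644)·(-2) + 28271049235/1010659429152·160/143 + 1331007678/3509234129·67/63 = 1/2 ✓
b·c²: (-4126820875/126332428644)·4 + 28271049235/1010659429152·25600/20449 + 1331007678/3509234129·4489/3969 = 1/3 ✓
b·Ac: 28271049235/1010659429152·(-48/13) + 1331007678/3509234129·916/1287 = 1/6 ✓
b·c³: (-4126820875/126332428644)·(-8) + 28271049235/1010659429152·4096000/2924207 + 1331007678/3509234129·300763/250047 = 215313945886972/284532212413449 ≠ 1/4 ⇒ order 3.
b·(c∘Ac): 28271049235/1010659429152·(-7680/1859) + 1331007678/3509234129·61372/81081 = 5417382424/31583107161 ≠ 1/8
b·Ac²: 28271049235/1010659429152·96/13 + 1331007678/3509234129·(-618776/184041) = -1608821738047/1505461441341 ≠ 1/12
b·A²c: 1331007678/3509234129·80/39 = 2730272160/3509234129 ≠ 1/24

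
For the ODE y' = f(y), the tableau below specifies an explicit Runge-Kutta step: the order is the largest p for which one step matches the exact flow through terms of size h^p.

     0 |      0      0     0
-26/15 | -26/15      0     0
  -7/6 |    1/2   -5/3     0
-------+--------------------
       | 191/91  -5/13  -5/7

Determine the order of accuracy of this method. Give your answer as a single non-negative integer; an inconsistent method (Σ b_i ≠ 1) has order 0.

b = (191/91, -5/13, -5/7)
c = (0, -26/15, -7/6)
Ac = (0, 0, 26/9)
Σ b_i: 191/91·1 + (-5/13)·1 + (-5/7)·1 = 1 ✓
b·c: (-5/13)·(-26/15) + (-5/7)·(-7/6) = 3/2 ≠ 1/2 ⇒ order 1.

1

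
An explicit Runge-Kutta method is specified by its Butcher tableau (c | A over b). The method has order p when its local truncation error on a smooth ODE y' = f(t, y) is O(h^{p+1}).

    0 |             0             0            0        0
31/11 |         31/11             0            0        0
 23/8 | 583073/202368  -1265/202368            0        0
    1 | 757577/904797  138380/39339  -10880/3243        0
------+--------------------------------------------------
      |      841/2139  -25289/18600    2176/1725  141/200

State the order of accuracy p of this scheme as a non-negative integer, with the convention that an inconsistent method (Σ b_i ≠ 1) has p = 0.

4

b = (841/2139, -25289/18600, 2176/1725, 141/200)
c = (0, 31/11, 23/8, 1)
Ac = (0, 0, -115/6528, 340/1269)
Σ b_i: 841/2139·1 + (-25289/18600)·1 + 2176/1725·1 + 141/200·1 = 1 ✓
b·c: (-25289/18600)·31/11 + 2176/1725·23/8 + 141/200·1 = 1/2 ✓
b·c²: (-25289/18600)·961/121 + 2176/1725·529/64 + 141/200·1 = 1/3 ✓
b·Ac: 2176/1725·(-115/6528) + 141/200·340/1269 = 1/6 ✓
b·c³: (-25289/18600)·29791/1331 + 2176/1725·12167/512 + 141/200·1 = 1/4 ✓
b·(c∘Ac): 2176/1725·(-2645/52224) + 141/200·340/1269 = 1/8 ✓
b·Ac²: 2176/1725·(-3565/71808) + 141/200·2890/13959 = 1/12 ✓
b·A²c: 141/200·25/423 = 1/24 ✓; 4 stages ⇒ order 4.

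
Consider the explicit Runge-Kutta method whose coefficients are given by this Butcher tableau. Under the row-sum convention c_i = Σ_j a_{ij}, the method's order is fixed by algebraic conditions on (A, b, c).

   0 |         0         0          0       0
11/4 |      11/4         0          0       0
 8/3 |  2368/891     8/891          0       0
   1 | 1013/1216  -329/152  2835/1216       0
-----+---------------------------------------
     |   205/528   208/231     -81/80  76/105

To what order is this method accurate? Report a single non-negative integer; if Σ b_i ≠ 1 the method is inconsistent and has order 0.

4

b = (205/528, 208/231, -81/80, 76/105)
c = (0, 11/4, 8/3, 1)
Ac = (0, 0, 2/81, 161/608)
Σ b_i: 205/528·1 + 208/231·1 + (-81/80)·1 + 76/105·1 = 1 ✓
b·c: 208/231·11/4 + (-81/80)·8/3 + 76/105·1 = 1/2 ✓
b·c²: 208/231·121/16 + (-81/80)·64/9 + 76/105·1 = 1/3 ✓
b·Ac: (-81/80)·2/81 + 76/105·161/608 = 1/6 ✓
b·c³: 208/231·1331/64 + (-81/80)·512/27 + 76/105·1 = 1/4 ✓
b·(c∘Ac): (-81/80)·16/243 + 76/105·161/608 = 1/8 ✓
b·Ac²: (-81/80)·11/162 + 76/105·511/2432 = 1/12 ✓
b·A²c: 76/105·35/608 = 1/24 ✓; 4 stages ⇒ order 4.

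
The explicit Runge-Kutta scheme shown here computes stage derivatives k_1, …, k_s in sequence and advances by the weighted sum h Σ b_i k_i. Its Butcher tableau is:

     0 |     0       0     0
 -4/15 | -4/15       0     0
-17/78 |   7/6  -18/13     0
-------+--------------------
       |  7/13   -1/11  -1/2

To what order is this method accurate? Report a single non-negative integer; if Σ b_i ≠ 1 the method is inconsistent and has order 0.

0

b = (7/13, -1/11, -1/2)
c = (0, -4/15, -17/78)
Ac = (0, 0, 24/65)
Σ b_i: 7/13·1 + (-1/11)·1 + (-1/2)·1 = -15/286 ≠ 1 ⇒ order 0.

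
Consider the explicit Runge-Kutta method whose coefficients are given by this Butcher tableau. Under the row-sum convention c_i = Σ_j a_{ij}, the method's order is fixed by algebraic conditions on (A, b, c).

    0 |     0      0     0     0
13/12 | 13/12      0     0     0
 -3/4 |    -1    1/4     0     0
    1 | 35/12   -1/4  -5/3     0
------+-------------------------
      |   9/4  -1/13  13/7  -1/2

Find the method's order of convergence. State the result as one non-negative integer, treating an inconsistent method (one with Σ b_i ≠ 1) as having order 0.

0

b = (9/4, -1/13, 13/7, -1/2)
c = (0, 13/12, -3/4, 1)
Ac = (0, 0, 13/48, 47/48)
Σ b_i: 9/4·1 + (-1/13)·1 + 13/7·1 + (-1/2)·1 = 1285/364 ≠ 1 ⇒ order 0.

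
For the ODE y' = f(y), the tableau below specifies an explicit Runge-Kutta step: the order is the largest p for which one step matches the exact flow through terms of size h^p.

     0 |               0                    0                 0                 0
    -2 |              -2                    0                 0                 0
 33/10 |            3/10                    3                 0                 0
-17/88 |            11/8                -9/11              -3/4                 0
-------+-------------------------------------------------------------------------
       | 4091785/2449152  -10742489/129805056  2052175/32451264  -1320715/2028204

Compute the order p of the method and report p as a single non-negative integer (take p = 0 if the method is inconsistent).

b = (4091785/2449152, -10742489/129805056, 2052175/32451264, -1320715/2028204)
c = (0, -2, 33/10, -17/88)
Ac = (0, 0, -6, -369/440)
Σ b_i: 4091785/2449152·1 + (-10742489/129805056)·1 + 2052175/32451264·1 + (-1320715/2028204)·1 = 1 ✓
b·c: (-10742489/129805056)·(-2) + 2052175/32451264·33/10 + (-1320715/2028204)·(-17/88) = 1/2 ✓
b·c²: (-10742489/129805056)·4 + 2052175/32451264·1089/100 + (-1320715/2028204)·289/7744 = 1/3 ✓
b·Ac: 2052175/32451264·(-6) + (-1320715/2028204)·(-369/440) = 1/6 ✓
b·c³: (-10742489/129805056)·(-8) + 2052175/32451264·35937/1000 + (-1320715/2028204)·(-4913/681472) = 351949583/119736320 ≠ 1/4 ⇒ order 3.
b·(c∘Ac): 2052175/32451264·(-99/5) + (-1320715/2028204)·6273/38720 = -369447/272128 ≠ 1/8
b·Ac²: 2052175/32451264·12 + (-1320715/2028204)·(-50337/4400) = 8376559/1020480 ≠ 1/12
b·A²c: (-1320715/2028204)·9/2 = -1320715/450712 ≠ 1/24

3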